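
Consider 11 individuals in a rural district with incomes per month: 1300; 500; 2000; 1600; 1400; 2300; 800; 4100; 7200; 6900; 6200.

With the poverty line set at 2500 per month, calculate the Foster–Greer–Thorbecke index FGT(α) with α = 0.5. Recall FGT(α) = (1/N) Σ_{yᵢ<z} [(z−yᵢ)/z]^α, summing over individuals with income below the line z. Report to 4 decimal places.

Incomes under z: 500, 800, 1300, 1400, 1600, 2000, 2300 (q = 7 of N = 11).
Normalized shortfalls: (2500−500)/2500 = 0.8000; (2500−800)/2500 = 0.6800; (2500−1300)/2500 = 0.4800; (2500−1400)/2500 = 0.4400; (2500−1600)/2500 = 0.3600; (2500−2000)/2500 = 0.2000; (2500−2300)/2500 = 0.0800.
Raised to α = 0.5: 0.89443; 0.82462; 0.69282; 0.66332; 0.60000; 0.44721; 0.28284.
Sum = 4.405250; FGT(0.5) = 4.405250 / 11 = 0.4005.

0.4005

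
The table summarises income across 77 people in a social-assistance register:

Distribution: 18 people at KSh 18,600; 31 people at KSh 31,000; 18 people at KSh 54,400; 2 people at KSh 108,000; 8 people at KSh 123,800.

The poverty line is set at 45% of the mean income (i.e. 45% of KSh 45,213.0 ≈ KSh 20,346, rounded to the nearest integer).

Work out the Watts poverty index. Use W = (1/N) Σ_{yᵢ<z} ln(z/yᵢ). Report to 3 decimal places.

0.021

Below z: 18×KSh 18,600 (q = 18 of N = 77).
Log gaps: ln(20346/18600) = 0.0897 (×18).
W = 1.615010 / 77 = 0.021.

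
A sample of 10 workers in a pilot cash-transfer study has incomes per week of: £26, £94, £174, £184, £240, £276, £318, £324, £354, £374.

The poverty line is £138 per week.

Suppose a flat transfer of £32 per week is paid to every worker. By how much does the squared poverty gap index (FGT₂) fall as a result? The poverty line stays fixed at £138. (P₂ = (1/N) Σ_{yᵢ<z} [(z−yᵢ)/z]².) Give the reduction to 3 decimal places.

0.042

Before: below the line — £26, £94; squared poverty gap index (FGT₂) = 0.07603.
After the £32 transfer: below the line — £58, £126; squared poverty gap index (FGT₂) = 0.03436.
Reduction = 0.07603 − 0.03436 = 0.042.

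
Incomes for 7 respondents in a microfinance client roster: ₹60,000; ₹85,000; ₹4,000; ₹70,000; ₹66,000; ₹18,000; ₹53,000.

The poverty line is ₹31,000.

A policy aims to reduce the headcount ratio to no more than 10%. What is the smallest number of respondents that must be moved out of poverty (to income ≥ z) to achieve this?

2

Currently q = 2 of N = 7 are below the line (H = 0.286).
A headcount ratio of at most 10% allows at most ⌊0.10 × 7⌋ = 0 poor respondents.
So at least 2 − 0 = 2 must be lifted.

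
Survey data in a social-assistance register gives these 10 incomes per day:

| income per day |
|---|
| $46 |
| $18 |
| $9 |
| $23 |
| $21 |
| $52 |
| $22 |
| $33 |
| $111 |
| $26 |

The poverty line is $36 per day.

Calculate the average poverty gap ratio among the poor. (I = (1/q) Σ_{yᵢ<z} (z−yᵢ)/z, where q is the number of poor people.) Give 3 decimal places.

0.397

Incomes under z: $9, $18, $21, $22, $23, $26, $33 (q = 7 of N = 10).
Shortfall ratios (z−y)/z: 0.7500, 0.5000, 0.4167, 0.3889, 0.3611, 0.2778, 0.0833; sum = 2.777778.
I averages over the q = 7 poor units only: 2.777778 / 7 = 0.397.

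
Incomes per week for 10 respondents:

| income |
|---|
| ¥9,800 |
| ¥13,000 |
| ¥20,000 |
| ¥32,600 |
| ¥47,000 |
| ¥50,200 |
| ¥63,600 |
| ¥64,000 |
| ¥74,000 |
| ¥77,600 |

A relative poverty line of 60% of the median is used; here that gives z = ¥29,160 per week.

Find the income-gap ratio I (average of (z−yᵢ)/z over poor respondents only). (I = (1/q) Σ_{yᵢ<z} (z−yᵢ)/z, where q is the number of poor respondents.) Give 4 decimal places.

Poor units: ¥9,800, ¥13,000, ¥20,000 (q = 3 of N = 10).
Relative gaps: 0.6639, 0.5542, 0.3141; sum = 1.532236.
The income-gap ratio divides by q (the poor only): 1.532236 / 3 = 0.5107.

0.5107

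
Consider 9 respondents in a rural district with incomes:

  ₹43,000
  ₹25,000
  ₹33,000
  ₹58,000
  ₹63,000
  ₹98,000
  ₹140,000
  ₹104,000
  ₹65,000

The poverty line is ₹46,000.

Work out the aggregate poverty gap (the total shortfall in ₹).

₹37,000

Below z: ₹25,000, ₹33,000, ₹43,000 (q = 3 of N = 9).
Individual gaps: 46000−25000 = 21000; 46000−33000 = 13000; 46000−43000 = 3000.
Aggregate gap = ₹37,000.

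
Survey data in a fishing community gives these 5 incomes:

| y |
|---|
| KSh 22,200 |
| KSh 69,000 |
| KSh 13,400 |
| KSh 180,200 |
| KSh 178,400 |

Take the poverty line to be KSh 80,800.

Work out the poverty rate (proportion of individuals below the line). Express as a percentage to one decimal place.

60.0%

3 of the 5 individuals have income below KSh 80,800.
H = 3/5 = 60.0%.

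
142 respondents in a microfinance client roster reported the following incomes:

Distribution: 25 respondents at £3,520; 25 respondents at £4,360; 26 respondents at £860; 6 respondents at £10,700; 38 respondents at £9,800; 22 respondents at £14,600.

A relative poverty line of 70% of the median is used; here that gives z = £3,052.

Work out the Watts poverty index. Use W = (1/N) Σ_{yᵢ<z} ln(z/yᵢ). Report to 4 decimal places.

Below the line: 26×£860 (q = 26 of N = 142).
Log gaps: ln(3052/860) = 1.2666 (×26).
W = 32.932120 / 142 = 0.2319.

0.2319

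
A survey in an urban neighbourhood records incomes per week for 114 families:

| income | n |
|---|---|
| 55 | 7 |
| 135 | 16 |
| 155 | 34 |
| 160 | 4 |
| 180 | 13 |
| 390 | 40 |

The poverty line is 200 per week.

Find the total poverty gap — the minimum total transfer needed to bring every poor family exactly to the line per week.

4005

Poor units: 7×55, 16×135, 34×155, 4×160, 13×180 (q = 74 of N = 114).
Individual gaps: 7×(200−55) = 1015; 16×(200−135) = 1040; 34×(200−155) = 1530; 4×(200−160) = 160; 13×(200−180) = 260.
Aggregate gap = 4005.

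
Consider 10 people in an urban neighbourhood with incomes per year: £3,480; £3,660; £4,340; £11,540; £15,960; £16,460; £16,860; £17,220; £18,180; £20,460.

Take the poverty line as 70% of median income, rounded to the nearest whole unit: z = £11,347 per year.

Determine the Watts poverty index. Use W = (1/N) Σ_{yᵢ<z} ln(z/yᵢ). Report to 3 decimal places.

0.327

Incomes under z: £3,480, £3,660, £4,340 (q = 3 of N = 10).
Log shortfalls: ln(11347/3480) = 1.1819; ln(11347/3660) = 1.1315; ln(11347/4340) = 0.9611.
W = 3.274490 / 10 = 0.327.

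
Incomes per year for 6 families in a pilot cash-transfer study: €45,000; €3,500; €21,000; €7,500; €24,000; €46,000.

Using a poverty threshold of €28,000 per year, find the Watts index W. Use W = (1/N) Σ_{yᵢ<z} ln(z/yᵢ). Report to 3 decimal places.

Below z: €3,500, €7,500, €21,000, €24,000 (q = 4 of N = 6).
Log gaps: ln(28000/3500) = 2.0794; ln(28000/7500) = 1.3173; ln(28000/21000) = 0.2877; ln(28000/24000) = 0.1542.
W = 3.838576 / 6 = 0.640.

0.640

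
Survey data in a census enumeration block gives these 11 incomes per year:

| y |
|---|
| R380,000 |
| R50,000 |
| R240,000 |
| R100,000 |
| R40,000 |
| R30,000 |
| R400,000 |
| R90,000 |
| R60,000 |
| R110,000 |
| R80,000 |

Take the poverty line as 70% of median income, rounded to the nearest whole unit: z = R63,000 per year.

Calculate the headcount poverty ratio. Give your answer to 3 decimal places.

4 of the 11 households have income below R63,000.
H = 4/11 = 0.364.

0.364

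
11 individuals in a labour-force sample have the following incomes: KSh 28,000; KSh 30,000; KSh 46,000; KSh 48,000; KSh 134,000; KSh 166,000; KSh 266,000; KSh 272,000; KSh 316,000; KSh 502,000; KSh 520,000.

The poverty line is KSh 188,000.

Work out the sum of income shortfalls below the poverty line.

KSh 676,000

Poor units: KSh 28,000, KSh 30,000, KSh 46,000, KSh 48,000, KSh 134,000, KSh 166,000 (q = 6 of N = 11).
Individual gaps: 188000−28000 = 160000; 188000−30000 = 158000; 188000−46000 = 142000; 188000−48000 = 140000; 188000−134000 = 54000; 188000−166000 = 22000.
Aggregate gap = KSh 676,000.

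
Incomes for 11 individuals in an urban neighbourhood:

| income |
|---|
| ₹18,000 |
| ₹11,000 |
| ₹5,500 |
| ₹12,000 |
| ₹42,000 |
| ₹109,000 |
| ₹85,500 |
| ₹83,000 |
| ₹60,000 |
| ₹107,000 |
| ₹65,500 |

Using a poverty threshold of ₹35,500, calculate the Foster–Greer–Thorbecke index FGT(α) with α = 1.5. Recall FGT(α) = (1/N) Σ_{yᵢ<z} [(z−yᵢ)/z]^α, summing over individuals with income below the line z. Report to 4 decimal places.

Below z: ₹5,500, ₹11,000, ₹12,000, ₹18,000 (q = 4 of N = 11).
Normalized shortfalls: (35500−5500)/35500 = 0.8451; (35500−11000)/35500 = 0.6901; (35500−12000)/35500 = 0.6620; (35500−18000)/35500 = 0.4930.
Raised to α = 1.5: 0.77685; 0.57333; 0.53859; 0.34611.
Sum = 2.234888; FGT(1.5) = 2.234888 / 11 = 0.2032.

0.2032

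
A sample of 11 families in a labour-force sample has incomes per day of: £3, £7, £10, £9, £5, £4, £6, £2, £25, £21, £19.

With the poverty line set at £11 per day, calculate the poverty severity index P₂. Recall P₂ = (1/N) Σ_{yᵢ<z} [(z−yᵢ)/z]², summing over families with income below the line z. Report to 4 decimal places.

Incomes under z: £2, £3, £4, £5, £6, £7, £9, £10 (q = 8 of N = 11).
Normalized shortfalls: (11−2)/11 = 0.8182; (11−3)/11 = 0.7273; (11−4)/11 = 0.6364; (11−5)/11 = 0.5455; (11−6)/11 = 0.4545; (11−7)/11 = 0.3636; (11−9)/11 = 0.1818; (11−10)/11 = 0.0909.
Squared: 0.6694; 0.5289; 0.4050; 0.2975; 0.2066; 0.1322; 0.0331; 0.0083.
Sum = 2.280992; P₂ = 2.280992 / 11 = 0.2074.

0.2074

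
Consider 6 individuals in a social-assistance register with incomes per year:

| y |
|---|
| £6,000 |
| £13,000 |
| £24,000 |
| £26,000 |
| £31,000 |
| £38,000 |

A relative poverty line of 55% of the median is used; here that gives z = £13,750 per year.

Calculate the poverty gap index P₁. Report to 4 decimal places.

Below the line: £6,000, £13,000 (q = 2 of N = 6).
Shortfall ratios: (13750−6000)/13750 = 0.5636; (13750−13000)/13750 = 0.0545.
Sum of shortfalls = 0.618182; P₁ averages over all N: 0.618182 / 6 = 0.1030.

0.1030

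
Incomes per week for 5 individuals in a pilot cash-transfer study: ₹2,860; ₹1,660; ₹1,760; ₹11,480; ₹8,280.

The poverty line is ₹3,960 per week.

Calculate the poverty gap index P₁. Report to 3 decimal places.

Poor units: ₹1,660, ₹1,760, ₹2,860 (q = 3 of N = 5).
Shortfall ratios: (3960−1660)/3960 = 0.5808; (3960−1760)/3960 = 0.5556; (3960−2860)/3960 = 0.2778.
Σ = 1.414141. Dividing by the full population N = 5 gives P₁ = 0.283.

0.283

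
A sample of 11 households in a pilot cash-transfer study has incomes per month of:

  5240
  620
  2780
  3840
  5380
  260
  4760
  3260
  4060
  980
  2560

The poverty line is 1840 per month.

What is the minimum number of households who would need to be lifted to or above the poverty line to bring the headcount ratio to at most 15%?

Currently q = 3 of N = 11 are below the line (H = 0.273).
A headcount ratio of at most 15% allows at most ⌊0.15 × 11⌋ = 1 poor households.
So at least 3 − 1 = 2 must be lifted.

2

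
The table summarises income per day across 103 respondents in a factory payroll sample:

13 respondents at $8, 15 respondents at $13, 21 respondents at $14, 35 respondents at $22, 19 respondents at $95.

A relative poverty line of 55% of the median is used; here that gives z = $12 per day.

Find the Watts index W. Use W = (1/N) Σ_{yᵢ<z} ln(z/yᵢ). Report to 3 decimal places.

Incomes under z: 13×$8 (q = 13 of N = 103).
Log gaps: ln(12/8) = 0.4055 (×13).
W = 5.271046 / 103 = 0.051.

0.051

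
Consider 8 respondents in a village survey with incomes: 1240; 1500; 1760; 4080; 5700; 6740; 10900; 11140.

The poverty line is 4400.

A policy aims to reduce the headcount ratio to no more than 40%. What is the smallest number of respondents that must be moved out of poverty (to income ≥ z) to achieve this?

1

Currently q = 4 of N = 8 are below the line (H = 0.500).
A headcount ratio of at most 40% allows at most ⌊0.40 × 8⌋ = 3 poor respondents.
So at least 4 − 3 = 1 must be lifted.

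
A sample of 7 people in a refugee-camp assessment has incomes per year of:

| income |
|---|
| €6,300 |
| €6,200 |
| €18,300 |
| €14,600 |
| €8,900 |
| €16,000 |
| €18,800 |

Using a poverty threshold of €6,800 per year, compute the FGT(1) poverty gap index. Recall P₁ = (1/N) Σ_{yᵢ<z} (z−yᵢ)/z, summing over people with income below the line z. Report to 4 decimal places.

0.0231

Below the line: €6,200, €6,300 (q = 2 of N = 7).
Gap ratios (z−y)/z: (6800−6200)/6800 = 0.0882; (6800−6300)/6800 = 0.0735.
Sum of shortfalls = 0.161765; P₁ averages over all N: 0.161765 / 7 = 0.0231.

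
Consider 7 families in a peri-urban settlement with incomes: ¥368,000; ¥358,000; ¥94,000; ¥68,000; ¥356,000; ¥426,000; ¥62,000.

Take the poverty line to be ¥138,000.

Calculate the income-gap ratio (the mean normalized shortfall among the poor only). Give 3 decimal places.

Below the line: ¥62,000, ¥68,000, ¥94,000 (q = 3 of N = 7).
Shortfall ratios (z−y)/z: 0.5507, 0.5072, 0.3188; sum = 1.376812.
The income-gap ratio divides by q (the poor only): 1.376812 / 3 = 0.459.

0.459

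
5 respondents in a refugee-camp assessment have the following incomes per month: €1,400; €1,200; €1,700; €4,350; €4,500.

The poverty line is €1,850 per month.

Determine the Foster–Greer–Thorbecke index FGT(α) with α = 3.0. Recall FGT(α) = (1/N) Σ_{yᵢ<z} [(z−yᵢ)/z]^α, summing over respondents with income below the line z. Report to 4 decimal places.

0.0117

Below z: €1,200, €1,400, €1,700 (q = 3 of N = 5).
Gap ratios (z−y)/z: (1850−1200)/1850 = 0.3514; (1850−1400)/1850 = 0.2432; (1850−1700)/1850 = 0.0811.
Raised to α = 3.0: 0.04337; 0.01439; 0.00053.
Sum = 0.058299; FGT(3.0) = 0.058299 / 5 = 0.0117.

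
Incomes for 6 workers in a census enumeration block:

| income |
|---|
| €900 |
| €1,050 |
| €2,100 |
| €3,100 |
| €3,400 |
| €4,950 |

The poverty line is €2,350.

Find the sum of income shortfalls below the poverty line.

€3,000

Incomes under z: €900, €1,050, €2,100 (q = 3 of N = 6).
Individual gaps: 2350−900 = 1450; 2350−1050 = 1300; 2350−2100 = 250.
Aggregate gap = €3,000.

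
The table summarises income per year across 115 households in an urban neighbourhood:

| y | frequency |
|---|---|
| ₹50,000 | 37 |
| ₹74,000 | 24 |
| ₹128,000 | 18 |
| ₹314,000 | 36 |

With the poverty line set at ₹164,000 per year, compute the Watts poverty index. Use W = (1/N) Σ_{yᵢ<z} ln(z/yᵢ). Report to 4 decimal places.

Poor units: 37×₹50,000, 24×₹74,000, 18×₹128,000 (q = 79 of N = 115).
ln(z/y) terms: ln(164000/50000) = 1.1878 (×37); ln(164000/74000) = 0.7958 (×24); ln(164000/128000) = 0.2478 (×18).
W = 67.510490 / 115 = 0.5870.

0.5870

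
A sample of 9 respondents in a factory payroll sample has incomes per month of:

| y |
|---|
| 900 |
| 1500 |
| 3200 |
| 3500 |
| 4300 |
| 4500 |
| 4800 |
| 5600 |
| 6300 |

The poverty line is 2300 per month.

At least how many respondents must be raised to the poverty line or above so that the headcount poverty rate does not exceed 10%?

2

Currently q = 2 of N = 9 are below the line (H = 0.222).
A headcount ratio of at most 10% allows at most ⌊0.10 × 9⌋ = 0 poor respondents.
So at least 2 − 0 = 2 must be lifted.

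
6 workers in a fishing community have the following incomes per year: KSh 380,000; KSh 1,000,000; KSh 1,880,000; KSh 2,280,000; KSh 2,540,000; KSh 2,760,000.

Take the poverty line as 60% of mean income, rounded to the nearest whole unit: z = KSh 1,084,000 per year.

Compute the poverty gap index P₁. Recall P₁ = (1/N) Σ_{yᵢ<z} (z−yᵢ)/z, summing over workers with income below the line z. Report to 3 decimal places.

0.121

Poor units: KSh 380,000, KSh 1,000,000 (q = 2 of N = 6).
Normalized shortfalls: (1084000−380000)/1084000 = 0.6494; (1084000−1000000)/1084000 = 0.0775.
Σ = 0.726937. Dividing by the full population N = 6 gives P₁ = 0.121.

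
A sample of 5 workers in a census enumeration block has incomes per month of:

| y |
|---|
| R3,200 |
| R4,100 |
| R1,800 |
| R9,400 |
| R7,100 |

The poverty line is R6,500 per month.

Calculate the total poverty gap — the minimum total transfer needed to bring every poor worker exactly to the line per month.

Incomes under z: R1,800, R3,200, R4,100 (q = 3 of N = 5).
Individual gaps: 6500−1800 = 4700; 6500−3200 = 3300; 6500−4100 = 2400.
Aggregate gap = R10,400.

R10,400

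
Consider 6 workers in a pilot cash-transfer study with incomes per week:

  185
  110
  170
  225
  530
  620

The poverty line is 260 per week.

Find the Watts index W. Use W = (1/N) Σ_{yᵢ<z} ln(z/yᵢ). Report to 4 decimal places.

Incomes under z: 110, 170, 185, 225 (q = 4 of N = 6).
Log shortfalls: ln(260/110) = 0.8602; ln(260/170) = 0.4249; ln(260/185) = 0.3403; ln(260/225) = 0.1446.
W = 1.769991 / 6 = 0.2950.

0.2950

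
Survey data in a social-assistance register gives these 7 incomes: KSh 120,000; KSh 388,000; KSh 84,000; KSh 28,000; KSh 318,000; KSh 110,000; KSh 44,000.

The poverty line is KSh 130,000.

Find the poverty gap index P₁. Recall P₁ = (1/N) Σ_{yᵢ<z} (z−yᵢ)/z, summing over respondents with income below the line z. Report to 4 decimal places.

0.2901

Below z: KSh 28,000, KSh 44,000, KSh 84,000, KSh 110,000, KSh 120,000 (q = 5 of N = 7).
Gap ratios (z−y)/z: (130000−28000)/130000 = 0.7846; (130000−44000)/130000 = 0.6615; (130000−84000)/130000 = 0.3538; (130000−110000)/130000 = 0.1538; (130000−120000)/130000 = 0.0769.
Σ = 2.030769. Dividing by the full population N = 7 gives P₁ = 0.2901.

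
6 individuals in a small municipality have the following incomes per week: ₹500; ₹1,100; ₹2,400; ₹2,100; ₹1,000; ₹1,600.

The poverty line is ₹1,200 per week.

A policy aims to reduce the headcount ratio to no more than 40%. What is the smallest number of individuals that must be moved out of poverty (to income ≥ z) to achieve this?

1

Currently q = 3 of N = 6 are below the line (H = 0.500).
A headcount ratio of at most 40% allows at most ⌊0.40 × 6⌋ = 2 poor individuals.
So at least 3 − 2 = 1 must be lifted.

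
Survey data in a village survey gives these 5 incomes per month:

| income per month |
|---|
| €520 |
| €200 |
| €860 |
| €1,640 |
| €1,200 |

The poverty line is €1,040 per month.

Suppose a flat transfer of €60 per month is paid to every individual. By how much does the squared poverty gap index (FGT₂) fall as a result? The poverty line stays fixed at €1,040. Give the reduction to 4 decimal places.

0.0322

Before: below the line — €200, €520, €860; squared poverty gap index (FGT₂) = 0.186464.
After the €60 transfer: below the line — €260, €580, €920; squared poverty gap index (FGT₂) = 0.154290.
Reduction = 0.186464 − 0.154290 = 0.0322.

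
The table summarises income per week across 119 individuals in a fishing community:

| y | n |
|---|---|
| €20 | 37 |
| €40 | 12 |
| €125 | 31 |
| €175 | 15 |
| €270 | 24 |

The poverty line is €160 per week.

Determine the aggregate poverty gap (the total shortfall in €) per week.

€7,705

Poor units: 37×€20, 12×€40, 31×€125 (q = 80 of N = 119).
Individual gaps: 37×(160−20) = 5180; 12×(160−40) = 1440; 31×(160−125) = 1085.
Aggregate gap = €7,705.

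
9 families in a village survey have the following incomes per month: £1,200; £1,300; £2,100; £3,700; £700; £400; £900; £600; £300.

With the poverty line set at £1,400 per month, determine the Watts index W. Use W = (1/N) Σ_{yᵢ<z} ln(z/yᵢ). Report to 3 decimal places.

Incomes under z: £300, £400, £600, £700, £900, £1,200, £1,300 (q = 7 of N = 9).
Log gaps: ln(1400/300) = 1.5404; ln(1400/400) = 1.2528; ln(1400/600) = 0.8473; ln(1400/700) = 0.6931; ln(1400/900) = 0.4418; ln(1400/1200) = 0.1542; ln(1400/1300) = 0.0741.
W = 5.003744 / 9 = 0.556.

0.556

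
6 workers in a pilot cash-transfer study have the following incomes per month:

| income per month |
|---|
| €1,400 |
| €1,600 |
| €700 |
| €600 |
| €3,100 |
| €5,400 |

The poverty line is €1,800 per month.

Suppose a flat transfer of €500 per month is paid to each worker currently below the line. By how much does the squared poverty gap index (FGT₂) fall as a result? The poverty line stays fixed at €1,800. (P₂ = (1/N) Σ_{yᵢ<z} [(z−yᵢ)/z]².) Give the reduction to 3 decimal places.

0.103

Before: below the line — €600, €700, €1,400, €1,600; squared poverty gap index (FGT₂) = 0.14660.
After the €500 transfer: below the line — €1,100, €1,200; squared poverty gap index (FGT₂) = 0.04372.
Reduction = 0.14660 − 0.04372 = 0.103.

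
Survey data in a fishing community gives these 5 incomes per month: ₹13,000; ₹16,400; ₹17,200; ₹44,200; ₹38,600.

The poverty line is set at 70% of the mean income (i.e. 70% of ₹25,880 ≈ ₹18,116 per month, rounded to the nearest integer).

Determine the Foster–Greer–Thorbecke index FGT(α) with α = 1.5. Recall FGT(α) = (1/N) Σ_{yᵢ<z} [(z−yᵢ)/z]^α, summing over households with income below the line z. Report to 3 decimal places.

Incomes under z: ₹13,000, ₹16,400, ₹17,200 (q = 3 of N = 5).
Normalized shortfalls: (18116−13000)/18116 = 0.2824; (18116−16400)/18116 = 0.0947; (18116−17200)/18116 = 0.0506.
Raised to α = 1.5: 0.15007; 0.02915; 0.01137.
Sum = 0.190596; FGT(1.5) = 0.190596 / 5 = 0.038.

0.038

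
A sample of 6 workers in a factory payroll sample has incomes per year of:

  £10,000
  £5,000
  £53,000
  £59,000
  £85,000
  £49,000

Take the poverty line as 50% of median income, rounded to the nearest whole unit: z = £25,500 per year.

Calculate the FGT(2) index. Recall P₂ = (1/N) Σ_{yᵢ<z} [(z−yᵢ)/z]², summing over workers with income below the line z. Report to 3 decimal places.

0.169

Poor units: £5,000, £10,000 (q = 2 of N = 6).
Shortfall ratios: (25500−5000)/25500 = 0.8039; (25500−10000)/25500 = 0.6078.
Squared: 0.6463; 0.3695.
Sum = 1.015763; P₂ = 1.015763 / 6 = 0.169.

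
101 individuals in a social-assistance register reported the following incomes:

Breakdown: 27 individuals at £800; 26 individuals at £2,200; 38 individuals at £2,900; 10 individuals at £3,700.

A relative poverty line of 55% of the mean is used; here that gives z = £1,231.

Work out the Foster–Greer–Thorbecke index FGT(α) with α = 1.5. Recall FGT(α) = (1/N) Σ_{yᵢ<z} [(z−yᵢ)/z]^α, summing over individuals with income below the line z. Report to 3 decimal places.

0.055

Below the line: 27×£800 (q = 27 of N = 101).
Gap ratios (z−y)/z: (1231−800)/1231 = 0.3501 (×27).
Raised to α = 1.5: 0.20717 (×27).
Sum = 5.593615; FGT(1.5) = 5.593615 / 101 = 0.055.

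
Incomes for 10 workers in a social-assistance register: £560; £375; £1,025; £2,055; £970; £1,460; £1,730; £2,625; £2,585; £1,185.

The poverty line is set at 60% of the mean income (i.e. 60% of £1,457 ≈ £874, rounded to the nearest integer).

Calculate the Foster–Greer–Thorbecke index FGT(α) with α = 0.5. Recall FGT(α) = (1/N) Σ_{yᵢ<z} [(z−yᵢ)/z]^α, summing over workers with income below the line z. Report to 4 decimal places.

Poor units: £375, £560 (q = 2 of N = 10).
Normalized shortfalls: (874−375)/874 = 0.5709; (874−560)/874 = 0.3593.
Raised to α = 0.5: 0.75560; 0.59939.
Sum = 1.354994; FGT(0.5) = 1.354994 / 10 = 0.1355.

0.1355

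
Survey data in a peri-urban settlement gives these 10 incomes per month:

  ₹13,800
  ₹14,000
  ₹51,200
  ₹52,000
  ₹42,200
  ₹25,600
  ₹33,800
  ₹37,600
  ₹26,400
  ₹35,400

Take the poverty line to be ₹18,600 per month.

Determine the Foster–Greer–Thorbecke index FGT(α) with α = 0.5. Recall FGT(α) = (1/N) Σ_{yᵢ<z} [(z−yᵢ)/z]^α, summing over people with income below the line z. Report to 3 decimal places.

0.101

Below z: ₹13,800, ₹14,000 (q = 2 of N = 10).
Shortfall ratios: (18600−13800)/18600 = 0.2581; (18600−14000)/18600 = 0.2473.
Raised to α = 0.5: 0.50800; 0.49730.
Sum = 1.005305; FGT(0.5) = 1.005305 / 10 = 0.101.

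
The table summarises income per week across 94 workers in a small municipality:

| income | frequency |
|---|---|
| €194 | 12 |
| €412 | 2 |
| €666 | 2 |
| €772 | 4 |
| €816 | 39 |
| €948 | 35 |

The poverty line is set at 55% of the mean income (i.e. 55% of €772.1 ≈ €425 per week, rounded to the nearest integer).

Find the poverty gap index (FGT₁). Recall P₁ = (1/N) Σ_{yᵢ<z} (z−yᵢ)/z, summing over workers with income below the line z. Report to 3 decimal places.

Below z: 12×€194, 2×€412 (q = 14 of N = 94).
Shortfall ratios: (425−194)/425 = 0.5435 (×12); (425−412)/425 = 0.0306 (×2).
Sum of shortfalls = 6.583529; P₁ averages over all N: 6.583529 / 94 = 0.070.

0.070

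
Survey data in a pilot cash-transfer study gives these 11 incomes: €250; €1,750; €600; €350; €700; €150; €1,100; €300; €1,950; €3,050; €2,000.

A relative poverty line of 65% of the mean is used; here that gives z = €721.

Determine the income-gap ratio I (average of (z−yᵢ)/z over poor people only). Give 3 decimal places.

0.457

Poor units: €150, €250, €300, €350, €600, €700 (q = 6 of N = 11).
Relative gaps: 0.7920, 0.6533, 0.5839, 0.5146, 0.1678, 0.0291; sum = 2.740638.
I averages over the q = 6 poor units only: 2.740638 / 6 = 0.457.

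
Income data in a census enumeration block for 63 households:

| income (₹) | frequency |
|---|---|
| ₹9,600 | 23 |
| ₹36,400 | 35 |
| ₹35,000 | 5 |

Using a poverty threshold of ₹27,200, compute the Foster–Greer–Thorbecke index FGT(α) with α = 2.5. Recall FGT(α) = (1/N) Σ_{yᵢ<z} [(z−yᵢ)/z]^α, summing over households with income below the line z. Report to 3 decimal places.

0.123

Incomes under z: 23×₹9,600 (q = 23 of N = 63).
Gap ratios (z−y)/z: (27200−9600)/27200 = 0.6471 (×23).
Raised to α = 2.5: 0.33679 (×23).
Sum = 7.746174; FGT(2.5) = 7.746174 / 63 = 0.123.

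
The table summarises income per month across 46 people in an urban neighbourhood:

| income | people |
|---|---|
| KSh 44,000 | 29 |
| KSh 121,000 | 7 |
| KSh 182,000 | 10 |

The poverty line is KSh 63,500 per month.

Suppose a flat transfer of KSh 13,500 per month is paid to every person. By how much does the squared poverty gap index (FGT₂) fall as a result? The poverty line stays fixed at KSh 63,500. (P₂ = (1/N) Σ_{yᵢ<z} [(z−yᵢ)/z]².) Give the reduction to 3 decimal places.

0.054

Before: below the line — 29×KSh 44,000; squared poverty gap index (FGT₂) = 0.05945.
After the KSh 13,500 transfer: below the line — 29×KSh 57,500; squared poverty gap index (FGT₂) = 0.00563.
Reduction = 0.05945 − 0.00563 = 0.054.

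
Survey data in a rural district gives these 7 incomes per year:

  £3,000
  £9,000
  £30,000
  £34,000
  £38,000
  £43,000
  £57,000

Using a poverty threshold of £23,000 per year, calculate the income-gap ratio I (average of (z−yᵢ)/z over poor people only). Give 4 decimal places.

Poor units: £3,000, £9,000 (q = 2 of N = 7).
Shortfall ratios (z−y)/z: 0.8696, 0.6087; sum = 1.478261.
I averages over the q = 2 poor units only: 1.478261 / 2 = 0.7391.

0.7391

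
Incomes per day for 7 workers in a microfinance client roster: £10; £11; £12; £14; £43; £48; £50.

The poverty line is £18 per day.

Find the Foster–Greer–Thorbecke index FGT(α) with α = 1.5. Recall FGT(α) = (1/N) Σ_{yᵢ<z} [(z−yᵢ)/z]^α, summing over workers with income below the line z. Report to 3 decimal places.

Below the line: £10, £11, £12, £14 (q = 4 of N = 7).
Shortfall ratios: (18−10)/18 = 0.4444; (18−11)/18 = 0.3889; (18−12)/18 = 0.3333; (18−14)/18 = 0.2222.
Raised to α = 1.5: 0.29630; 0.24251; 0.19245; 0.10476.
Sum = 0.836018; FGT(1.5) = 0.836018 / 7 = 0.119.

0.119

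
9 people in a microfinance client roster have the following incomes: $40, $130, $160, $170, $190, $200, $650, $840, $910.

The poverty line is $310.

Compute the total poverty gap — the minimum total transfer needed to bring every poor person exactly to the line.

$970

Incomes under z: $40, $130, $160, $170, $190, $200 (q = 6 of N = 9).
Individual gaps: 310−40 = 270; 310−130 = 180; 310−160 = 150; 310−170 = 140; 310−190 = 120; 310−200 = 110.
Aggregate gap = $970.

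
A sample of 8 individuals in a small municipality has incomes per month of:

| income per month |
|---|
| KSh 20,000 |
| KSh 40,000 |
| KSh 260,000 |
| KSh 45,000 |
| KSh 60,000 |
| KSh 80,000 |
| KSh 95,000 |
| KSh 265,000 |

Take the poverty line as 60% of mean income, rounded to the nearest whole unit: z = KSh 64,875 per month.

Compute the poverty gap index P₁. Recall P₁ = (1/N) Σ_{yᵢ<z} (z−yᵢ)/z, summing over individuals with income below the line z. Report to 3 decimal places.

0.182

Below z: KSh 20,000, KSh 40,000, KSh 45,000, KSh 60,000 (q = 4 of N = 8).
Gap ratios (z−y)/z: (64875−20000)/64875 = 0.6917; (64875−40000)/64875 = 0.3834; (64875−45000)/64875 = 0.3064; (64875−60000)/64875 = 0.0751.
Sum of shortfalls = 1.456647; P₁ averages over all N: 1.456647 / 8 = 0.182.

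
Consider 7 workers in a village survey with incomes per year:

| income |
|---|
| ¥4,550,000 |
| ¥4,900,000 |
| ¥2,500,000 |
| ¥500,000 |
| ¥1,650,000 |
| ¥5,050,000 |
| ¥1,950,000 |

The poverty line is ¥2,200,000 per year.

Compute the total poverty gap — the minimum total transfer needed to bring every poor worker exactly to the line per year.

Below z: ¥500,000, ¥1,650,000, ¥1,950,000 (q = 3 of N = 7).
Individual gaps: 2200000−500000 = 1700000; 2200000−1650000 = 550000; 2200000−1950000 = 250000.
Aggregate gap = ¥2,500,000.

¥2,500,000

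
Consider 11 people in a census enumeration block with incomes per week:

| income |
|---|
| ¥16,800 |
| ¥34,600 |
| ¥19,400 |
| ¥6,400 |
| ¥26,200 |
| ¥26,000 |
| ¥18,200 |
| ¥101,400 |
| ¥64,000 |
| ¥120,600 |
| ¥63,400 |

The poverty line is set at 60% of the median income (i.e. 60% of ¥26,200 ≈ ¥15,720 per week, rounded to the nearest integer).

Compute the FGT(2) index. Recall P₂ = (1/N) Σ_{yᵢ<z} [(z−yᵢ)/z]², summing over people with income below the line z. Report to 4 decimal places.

Below z: ¥6,400 (q = 1 of N = 11).
Relative gaps: (15720−6400)/15720 = 0.5929.
Squared: 0.3515.
Sum = 0.351501; P₂ = 0.351501 / 11 = 0.0320.

0.0320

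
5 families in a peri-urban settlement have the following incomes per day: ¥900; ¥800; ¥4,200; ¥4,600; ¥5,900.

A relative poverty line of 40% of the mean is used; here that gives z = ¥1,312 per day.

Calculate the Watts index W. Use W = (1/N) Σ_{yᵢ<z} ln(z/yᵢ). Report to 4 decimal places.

Incomes under z: ¥800, ¥900 (q = 2 of N = 5).
Log gaps: ln(1312/800) = 0.4947; ln(1312/900) = 0.3769.
W = 0.871609 / 5 = 0.1743.

0.1743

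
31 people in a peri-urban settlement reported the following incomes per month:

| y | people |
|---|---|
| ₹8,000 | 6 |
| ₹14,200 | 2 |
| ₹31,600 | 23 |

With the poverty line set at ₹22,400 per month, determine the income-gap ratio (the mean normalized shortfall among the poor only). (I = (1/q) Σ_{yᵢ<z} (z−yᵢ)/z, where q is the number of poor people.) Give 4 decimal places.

0.5737

Incomes under z: 6×₹8,000, 2×₹14,200 (q = 8 of N = 31).
Shortfall ratios (z−y)/z: 0.6429 (×6), 0.3661 (×2); sum = 4.589286.
The income-gap ratio divides by q (the poor only): 4.589286 / 8 = 0.5737.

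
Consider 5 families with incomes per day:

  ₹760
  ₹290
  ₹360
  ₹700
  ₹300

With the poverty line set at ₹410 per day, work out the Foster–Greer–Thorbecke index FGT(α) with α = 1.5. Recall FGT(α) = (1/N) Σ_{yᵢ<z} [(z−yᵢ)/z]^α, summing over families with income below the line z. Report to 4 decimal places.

Incomes under z: ₹290, ₹300, ₹360 (q = 3 of N = 5).
Relative gaps: (410−290)/410 = 0.2927; (410−300)/410 = 0.2683; (410−360)/410 = 0.1220.
Raised to α = 1.5: 0.15834; 0.13897; 0.04259.
Sum = 0.339897; FGT(1.5) = 0.339897 / 5 = 0.0680.

0.0680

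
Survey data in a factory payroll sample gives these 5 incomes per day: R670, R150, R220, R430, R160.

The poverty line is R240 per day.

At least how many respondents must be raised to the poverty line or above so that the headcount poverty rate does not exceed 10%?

Currently q = 3 of N = 5 are below the line (H = 0.600).
A headcount ratio of at most 10% allows at most ⌊0.10 × 5⌋ = 0 poor respondents.
So at least 3 − 0 = 3 must be lifted.

3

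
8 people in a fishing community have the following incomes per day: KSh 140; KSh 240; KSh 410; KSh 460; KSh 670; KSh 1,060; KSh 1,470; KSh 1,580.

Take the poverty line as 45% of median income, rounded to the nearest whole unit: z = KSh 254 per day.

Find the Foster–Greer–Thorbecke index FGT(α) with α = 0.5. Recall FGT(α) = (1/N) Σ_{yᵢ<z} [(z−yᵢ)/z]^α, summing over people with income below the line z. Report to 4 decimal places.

Poor units: KSh 140, KSh 240 (q = 2 of N = 8).
Gap ratios (z−y)/z: (254−140)/254 = 0.4488; (254−240)/254 = 0.0551.
Raised to α = 0.5: 0.66994; 0.23477.
Sum = 0.904712; FGT(0.5) = 0.904712 / 8 = 0.1131.

0.1131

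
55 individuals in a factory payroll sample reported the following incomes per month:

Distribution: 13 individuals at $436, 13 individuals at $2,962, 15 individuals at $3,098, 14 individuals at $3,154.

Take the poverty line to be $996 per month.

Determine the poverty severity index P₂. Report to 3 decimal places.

0.075

Incomes under z: 13×$436 (q = 13 of N = 55).
Normalized shortfalls: (996−436)/996 = 0.5622 (×13).
Squared: 0.3161 (×13).
Sum = 4.109611; P₂ = 4.109611 / 55 = 0.075.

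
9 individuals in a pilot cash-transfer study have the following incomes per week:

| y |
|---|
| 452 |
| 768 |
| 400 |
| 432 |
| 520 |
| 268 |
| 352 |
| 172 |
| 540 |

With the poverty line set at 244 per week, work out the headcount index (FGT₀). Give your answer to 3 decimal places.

1 of the 9 individuals have income below 244.
H = 1/9 = 0.111.

0.111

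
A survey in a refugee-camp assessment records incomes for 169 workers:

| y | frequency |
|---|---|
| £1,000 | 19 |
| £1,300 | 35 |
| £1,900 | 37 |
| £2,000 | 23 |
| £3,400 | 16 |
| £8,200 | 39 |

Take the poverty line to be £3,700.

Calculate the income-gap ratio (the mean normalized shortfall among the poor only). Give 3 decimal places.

0.511

Incomes under z: 19×£1,000, 35×£1,300, 37×£1,900, 23×£2,000, 16×£3,400 (q = 130 of N = 169).
Relative gaps: 0.7297 (×19), 0.6486 (×35), 0.4865 (×37), 0.4595 (×23), 0.0811 (×16); sum = 66.432432.
I averages over the q = 130 poor units only: 66.432432 / 130 = 0.511.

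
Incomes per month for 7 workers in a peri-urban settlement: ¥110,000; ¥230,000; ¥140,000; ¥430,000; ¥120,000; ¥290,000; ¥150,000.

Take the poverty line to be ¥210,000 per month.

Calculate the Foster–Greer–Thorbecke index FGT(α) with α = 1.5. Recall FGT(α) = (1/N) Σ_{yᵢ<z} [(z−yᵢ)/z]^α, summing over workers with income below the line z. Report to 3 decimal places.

Poor units: ¥110,000, ¥120,000, ¥140,000, ¥150,000 (q = 4 of N = 7).
Normalized shortfalls: (210000−110000)/210000 = 0.4762; (210000−120000)/210000 = 0.4286; (210000−140000)/210000 = 0.3333; (210000−150000)/210000 = 0.2857.
Raised to α = 1.5: 0.32860; 0.28057; 0.19245; 0.15272.
Sum = 0.954339; FGT(1.5) = 0.954339 / 7 = 0.136.

0.136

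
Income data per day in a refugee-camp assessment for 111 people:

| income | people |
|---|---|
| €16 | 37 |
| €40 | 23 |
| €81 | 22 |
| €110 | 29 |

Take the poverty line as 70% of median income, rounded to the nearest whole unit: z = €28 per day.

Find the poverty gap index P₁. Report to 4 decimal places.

0.1429

Incomes under z: 37×€16 (q = 37 of N = 111).
Normalized shortfalls: (28−16)/28 = 0.4286 (×37).
Sum of shortfalls = 15.857143; P₁ averages over all N: 15.857143 / 111 = 0.1429.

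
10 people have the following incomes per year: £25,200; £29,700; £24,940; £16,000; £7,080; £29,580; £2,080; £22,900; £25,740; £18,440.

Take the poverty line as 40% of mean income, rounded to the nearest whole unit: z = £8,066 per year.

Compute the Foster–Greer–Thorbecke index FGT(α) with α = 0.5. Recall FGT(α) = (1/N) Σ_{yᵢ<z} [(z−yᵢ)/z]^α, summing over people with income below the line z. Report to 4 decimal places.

Below the line: £2,080, £7,080 (q = 2 of N = 10).
Normalized shortfalls: (8066−2080)/8066 = 0.7421; (8066−7080)/8066 = 0.1222.
Raised to α = 0.5: 0.86147; 0.34963.
Sum = 1.211099; FGT(0.5) = 1.211099 / 10 = 0.1211.

0.1211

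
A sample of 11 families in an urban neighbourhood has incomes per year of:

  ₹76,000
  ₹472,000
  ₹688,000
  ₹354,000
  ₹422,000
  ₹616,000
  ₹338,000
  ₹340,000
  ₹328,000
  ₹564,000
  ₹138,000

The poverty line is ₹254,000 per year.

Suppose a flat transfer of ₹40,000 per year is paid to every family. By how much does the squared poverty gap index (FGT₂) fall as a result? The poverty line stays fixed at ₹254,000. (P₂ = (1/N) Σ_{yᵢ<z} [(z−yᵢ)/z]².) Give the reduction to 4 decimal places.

0.0286

Before: below the line — ₹76,000, ₹138,000; squared poverty gap index (FGT₂) = 0.063606.
After the ₹40,000 transfer: below the line — ₹116,000, ₹178,000; squared poverty gap index (FGT₂) = 0.034974.
Reduction = 0.063606 − 0.034974 = 0.0286.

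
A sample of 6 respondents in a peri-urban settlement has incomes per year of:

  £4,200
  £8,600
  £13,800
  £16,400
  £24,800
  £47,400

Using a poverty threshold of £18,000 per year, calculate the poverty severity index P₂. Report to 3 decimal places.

0.154

Poor units: £4,200, £8,600, £13,800, £16,400 (q = 4 of N = 6).
Normalized shortfalls: (18000−4200)/18000 = 0.7667; (18000−8600)/18000 = 0.5222; (18000−13800)/18000 = 0.2333; (18000−16400)/18000 = 0.0889.
Squared: 0.5878; 0.2727; 0.0544; 0.0079.
Sum = 0.922840; P₂ = 0.922840 / 6 = 0.154.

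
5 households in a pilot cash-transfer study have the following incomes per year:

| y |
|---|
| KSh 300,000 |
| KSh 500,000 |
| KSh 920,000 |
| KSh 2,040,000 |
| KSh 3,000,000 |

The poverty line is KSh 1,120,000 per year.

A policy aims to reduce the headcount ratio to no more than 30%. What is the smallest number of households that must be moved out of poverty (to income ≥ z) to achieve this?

3 of the 5 households are poor, so H = 3/5 = 0.600.
A headcount ratio of at most 30% allows at most ⌊0.30 × 5⌋ = 1 poor households.
So at least 3 − 1 = 2 must be lifted.

2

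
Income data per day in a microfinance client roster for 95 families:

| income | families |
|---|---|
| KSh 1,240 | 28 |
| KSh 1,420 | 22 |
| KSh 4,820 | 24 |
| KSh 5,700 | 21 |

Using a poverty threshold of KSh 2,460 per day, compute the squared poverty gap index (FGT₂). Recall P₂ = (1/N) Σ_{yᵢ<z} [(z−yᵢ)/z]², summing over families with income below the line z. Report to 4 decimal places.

Poor units: 28×KSh 1,240, 22×KSh 1,420 (q = 50 of N = 95).
Shortfall ratios: (2460−1240)/2460 = 0.4959 (×28); (2460−1420)/2460 = 0.4228 (×22).
Squared: 0.2460 (×28); 0.1787 (×22).
Sum = 10.818693; P₂ = 10.818693 / 95 = 0.1139.

0.1139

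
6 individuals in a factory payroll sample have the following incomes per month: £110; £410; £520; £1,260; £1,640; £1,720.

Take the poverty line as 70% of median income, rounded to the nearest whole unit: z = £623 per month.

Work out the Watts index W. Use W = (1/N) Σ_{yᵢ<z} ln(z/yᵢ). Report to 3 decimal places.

0.389

Poor units: £110, £410, £520 (q = 3 of N = 6).
Log shortfalls: ln(623/110) = 1.7341; ln(623/410) = 0.4184; ln(623/520) = 0.1807.
W = 2.333173 / 6 = 0.389.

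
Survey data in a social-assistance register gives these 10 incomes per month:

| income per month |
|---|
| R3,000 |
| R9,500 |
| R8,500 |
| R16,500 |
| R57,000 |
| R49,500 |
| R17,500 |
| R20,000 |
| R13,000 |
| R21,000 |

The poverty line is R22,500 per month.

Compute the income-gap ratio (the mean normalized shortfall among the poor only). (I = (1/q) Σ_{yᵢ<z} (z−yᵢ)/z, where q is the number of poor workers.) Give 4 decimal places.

Below z: R3,000, R8,500, R9,500, R13,000, R16,500, R17,500, R20,000, R21,000 (q = 8 of N = 10).
Shortfall ratios (z−y)/z: 0.8667, 0.6222, 0.5778, 0.4222, 0.2667, 0.2222, 0.1111, 0.0667; sum = 3.155556.
The income-gap ratio divides by q (the poor only): 3.155556 / 8 = 0.3944.

0.3944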